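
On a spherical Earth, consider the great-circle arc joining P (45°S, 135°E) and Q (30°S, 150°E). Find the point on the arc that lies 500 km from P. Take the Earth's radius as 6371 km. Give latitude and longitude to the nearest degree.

Convert each endpoint to a unit vector on the sphere (x = cos φ cos λ, y = cos φ sin λ, z = sin φ).
The central angle between the endpoints is δ = arccos(p₁·p₂) ≈ 0.333 rad (19.1°). The total great-circle distance is δ·R ≈ 0.333 × 6371 ≈ 2122 km, so the target fraction is f = 500/2122 ≈ 0.236.
Interpolate at f ≈ 0.236 with slerp weights a = sin((1−f)δ)/sin δ ≈ 0.770, b = sin(fδ)/sin δ ≈ 0.240.
p = a·p₁ + b·p₂ ≈ (-0.565, 0.489, -0.665); φ = arcsin(p_z) ≈ -41.65°, λ = atan2(p_y, p_x) ≈ 139.13°.

≈ (42°S, 139°E)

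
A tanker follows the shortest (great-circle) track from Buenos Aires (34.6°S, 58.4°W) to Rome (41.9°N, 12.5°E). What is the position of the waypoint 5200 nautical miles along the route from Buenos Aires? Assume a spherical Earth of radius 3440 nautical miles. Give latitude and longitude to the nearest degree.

Convert each endpoint to a unit vector on the sphere (x = cos φ cos λ, y = cos φ sin λ, z = sin φ).
The central angle between the endpoints is δ = arccos(p₁·p₂) ≈ 1.751 rad (100.3°). The total great-circle distance is δ·R ≈ 1.751 × 3440 ≈ 6022 nmi, so the target fraction is f = 5200/6022 ≈ 0.864.
Interpolate at f ≈ 0.864 with slerp weights a = sin((1−f)δ)/sin δ ≈ 0.240, b = sin(fδ)/sin δ ≈ 1.015.
p = a·p₁ + b·p₂ ≈ (0.841, -0.005, 0.541); φ = arcsin(p_z) ≈ 32.75°, λ = atan2(p_y, p_x) ≈ -0.35°.

≈ 33°N, 0°E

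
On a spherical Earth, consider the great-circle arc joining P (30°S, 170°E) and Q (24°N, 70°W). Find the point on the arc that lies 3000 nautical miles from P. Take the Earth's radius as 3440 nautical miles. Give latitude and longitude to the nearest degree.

≈ (13°S, 139°W)

Write both endpoints as unit vectors p₁, p₂ with components (cos φ cos λ, cos φ sin λ, sin φ).
The central angle between the endpoints is δ = arccos(p₁·p₂) ≈ 2.213 rad (126.8°). The total great-circle distance is δ·R ≈ 2.213 × 3440 ≈ 7613 nmi, so the target fraction is f = 3000/7613 ≈ 0.394.
Interpolate at f ≈ 0.394 with slerp weights a = sin((1−f)δ)/sin δ ≈ 1.216, b = sin(fδ)/sin δ ≈ 0.956.
p = a·p₁ + b·p₂ ≈ (-0.738, -0.638, -0.219); φ = arcsin(p_z) ≈ -12.65°, λ = atan2(p_y, p_x) ≈ -139.17°.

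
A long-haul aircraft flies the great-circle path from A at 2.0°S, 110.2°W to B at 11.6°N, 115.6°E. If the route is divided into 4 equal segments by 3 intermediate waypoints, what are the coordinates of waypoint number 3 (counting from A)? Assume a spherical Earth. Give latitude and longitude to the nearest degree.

Convert each endpoint to a unit vector on the sphere (x = cos φ cos λ, y = cos φ sin λ, z = sin φ).
The central angle between the endpoints is δ = arccos(p₁·p₂) ≈ 2.332 rad (133.6°).
Interpolate at f = 3/4 with slerp weights a = sin((1−f)δ)/sin δ ≈ 0.760, b = sin(fδ)/sin δ ≈ 1.359.
p = a·p₁ + b·p₂ ≈ (-0.837, 0.488, 0.247); φ = arcsin(p_z) ≈ 14.28°, λ = atan2(p_y, p_x) ≈ 149.79°.

≈ 14°N, 150°E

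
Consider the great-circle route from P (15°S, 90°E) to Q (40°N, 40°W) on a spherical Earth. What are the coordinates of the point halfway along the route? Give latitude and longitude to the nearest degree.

Convert each endpoint to a unit vector on the sphere (x = cos φ cos λ, y = cos φ sin λ, z = sin φ).
The central angle between the endpoints is δ = arccos(p₁·p₂) ≈ 2.268 rad (129.9°).
Interpolate at f = 1/2 with slerp weights a = sin((1−f)δ)/sin δ ≈ 1.182, b = sin(fδ)/sin δ ≈ 1.182.
p = a·p₁ + b·p₂ ≈ (0.693, 0.560, 0.454); φ = arcsin(p_z) ≈ 26.99°, λ = atan2(p_y, p_x) ≈ 38.90°.

≈ (27°N, 39°E)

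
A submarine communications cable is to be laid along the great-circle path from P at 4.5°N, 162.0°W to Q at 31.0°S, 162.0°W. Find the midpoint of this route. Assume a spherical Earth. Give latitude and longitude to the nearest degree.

The haversine formula gives a central angle δ ≈ 0.620 rad (35.5°) between the endpoints.
Interpolate at f = 1/2 with slerp weights a = sin((1−f)δ)/sin δ ≈ 0.525, b = sin(fδ)/sin δ ≈ 0.525.
p = a·p₁ + b·p₂ ≈ (-0.926, -0.301, -0.229); φ = arcsin(p_z) ≈ -13.25°, λ = atan2(p_y, p_x) ≈ -162.00°.

≈ 13°S, 162°W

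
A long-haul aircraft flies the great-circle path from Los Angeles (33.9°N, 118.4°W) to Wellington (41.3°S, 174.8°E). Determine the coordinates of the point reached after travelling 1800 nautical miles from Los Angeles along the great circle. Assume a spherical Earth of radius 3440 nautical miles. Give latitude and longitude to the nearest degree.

Convert each endpoint to a unit vector on the sphere (x = cos φ cos λ, y = cos φ sin λ, z = sin φ).
The central angle between the endpoints is δ = arccos(p₁·p₂) ≈ 1.694 rad (97.0°). The total great-circle distance is δ·R ≈ 1.694 × 3440 ≈ 5826 nmi, so the target fraction is f = 1800/5826 ≈ 0.309.
Interpolate at f ≈ 0.309 with slerp weights a = sin((1−f)δ)/sin δ ≈ 0.928, b = sin(fδ)/sin δ ≈ 0.503.
p = a·p₁ + b·p₂ ≈ (-0.743, -0.643, 0.185); φ = arcsin(p_z) ≈ 10.67°, λ = atan2(p_y, p_x) ≈ -139.12°.

≈ (11°N, 139°W)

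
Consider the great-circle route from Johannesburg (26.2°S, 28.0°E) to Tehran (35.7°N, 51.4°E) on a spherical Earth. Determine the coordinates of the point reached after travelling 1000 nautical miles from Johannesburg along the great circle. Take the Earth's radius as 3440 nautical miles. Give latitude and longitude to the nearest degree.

≈ 11°S, 34°E

Convert each endpoint to a unit vector on the sphere (x = cos φ cos λ, y = cos φ sin λ, z = sin φ).
The central angle between the endpoints is δ = arccos(p₁·p₂) ≈ 1.147 rad (65.7°). The total great-circle distance is δ·R ≈ 1.147 × 3440 ≈ 3946 nmi, so the target fraction is f = 1000/3946 ≈ 0.253.
Interpolate at f ≈ 0.253 with slerp weights a = sin((1−f)δ)/sin δ ≈ 0.829, b = sin(fδ)/sin δ ≈ 0.314.
p = a·p₁ + b·p₂ ≈ (0.816, 0.549, -0.182); φ = arcsin(p_z) ≈ -10.51°, λ = atan2(p_y, p_x) ≈ 33.92°.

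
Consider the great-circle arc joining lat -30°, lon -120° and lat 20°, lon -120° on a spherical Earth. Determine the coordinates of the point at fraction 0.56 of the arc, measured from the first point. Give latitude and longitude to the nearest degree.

Convert each endpoint to a unit vector on the sphere (x = cos φ cos λ, y = cos φ sin λ, z = sin φ).
The central angle between the endpoints is δ = arccos(p₁·p₂) ≈ 0.873 rad (50.0°).
Interpolate at f = 0.56 with slerp weights a = sin((1−f)δ)/sin δ ≈ 0.489, b = sin(fδ)/sin δ ≈ 0.613.
p = a·p₁ + b·p₂ ≈ (-0.500, -0.865, -0.035); φ = arcsin(p_z) ≈ -2.00°, λ = atan2(p_y, p_x) ≈ -120.00°.

≈ lat -2°, lon -120°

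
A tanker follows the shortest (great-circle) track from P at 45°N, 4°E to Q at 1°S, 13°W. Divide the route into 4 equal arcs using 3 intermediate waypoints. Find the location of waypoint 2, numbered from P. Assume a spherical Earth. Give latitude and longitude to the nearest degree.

≈ 22°N, 6°W

Convert each endpoint to a unit vector on the sphere (x = cos φ cos λ, y = cos φ sin λ, z = sin φ).
The central angle between the endpoints is δ = arccos(p₁·p₂) ≈ 0.845 rad (48.4°).
Interpolate at f = 2/4 with slerp weights a = sin((1−f)δ)/sin δ ≈ 0.548, b = sin(fδ)/sin δ ≈ 0.548.
p = a·p₁ + b·p₂ ≈ (0.921, -0.096, 0.378); φ = arcsin(p_z) ≈ 22.21°, λ = atan2(p_y, p_x) ≈ -5.97°.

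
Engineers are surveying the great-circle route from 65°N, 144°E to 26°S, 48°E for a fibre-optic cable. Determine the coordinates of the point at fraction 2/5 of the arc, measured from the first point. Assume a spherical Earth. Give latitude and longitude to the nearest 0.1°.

≈ 36.3°N, 80.9°E

Convert each endpoint to a unit vector on the sphere (x = cos φ cos λ, y = cos φ sin λ, z = sin φ).
The central angle between the endpoints is δ = arccos(p₁·p₂) ≈ 2.023 rad (115.9°).
Interpolate at f = 2/5 with slerp weights a = sin((1−f)δ)/sin δ ≈ 1.042, b = sin(fδ)/sin δ ≈ 0.805.
p = a·p₁ + b·p₂ ≈ (0.128, 0.796, 0.591); φ = arcsin(p_z) ≈ 36.25°, λ = atan2(p_y, p_x) ≈ 80.88°.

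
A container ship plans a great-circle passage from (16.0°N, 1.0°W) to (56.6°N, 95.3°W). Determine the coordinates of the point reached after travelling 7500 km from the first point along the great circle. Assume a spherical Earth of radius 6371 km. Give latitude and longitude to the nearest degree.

≈ (57°N, 74°W)

Write both endpoints as unit vectors p₁, p₂ with components (cos φ cos λ, cos φ sin λ, sin φ).
The central angle between the endpoints is δ = arccos(p₁·p₂) ≈ 1.379 rad (79.0°). The total great-circle distance is δ·R ≈ 1.379 × 6371 ≈ 8787 km, so the target fraction is f = 7500/8787 ≈ 0.854.
Interpolate at f ≈ 0.854 with slerp weights a = sin((1−f)δ)/sin δ ≈ 0.204, b = sin(fδ)/sin δ ≈ 0.941.
p = a·p₁ + b·p₂ ≈ (0.149, -0.519, 0.842); φ = arcsin(p_z) ≈ 57.32°, λ = atan2(p_y, p_x) ≈ -74.03°.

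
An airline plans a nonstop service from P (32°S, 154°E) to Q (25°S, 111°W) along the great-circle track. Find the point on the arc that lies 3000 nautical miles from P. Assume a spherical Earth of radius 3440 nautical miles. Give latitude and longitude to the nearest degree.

≈ (37°S, 145°W)

Convert each endpoint to a unit vector on the sphere (x = cos φ cos λ, y = cos φ sin λ, z = sin φ).
The central angle between the endpoints is δ = arccos(p₁·p₂) ≈ 1.413 rad (81.0°). The total great-circle distance is δ·R ≈ 1.413 × 3440 ≈ 4861 nmi, so the target fraction is f = 3000/4861 ≈ 0.617.
Interpolate at f ≈ 0.617 with slerp weights a = sin((1−f)δ)/sin δ ≈ 0.522, b = sin(fδ)/sin δ ≈ 0.775.
p = a·p₁ + b·p₂ ≈ (-0.649, -0.462, -0.604); φ = arcsin(p_z) ≈ -37.16°, λ = atan2(p_y, p_x) ≈ -144.56°.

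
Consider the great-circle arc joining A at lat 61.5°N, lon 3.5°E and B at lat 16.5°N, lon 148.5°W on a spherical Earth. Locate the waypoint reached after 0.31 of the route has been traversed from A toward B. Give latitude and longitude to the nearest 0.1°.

Write both endpoints as unit vectors p₁, p₂ with components (cos φ cos λ, cos φ sin λ, sin φ).
The central angle between the endpoints is δ = arccos(p₁·p₂) ≈ 1.726 rad (98.9°).
Interpolate at f = 0.31 with slerp weights a = sin((1−f)δ)/sin δ ≈ 0.940, b = sin(fδ)/sin δ ≈ 0.516.
p = a·p₁ + b·p₂ ≈ (0.026, -0.231, 0.973); φ = arcsin(p_z) ≈ 76.55°, λ = atan2(p_y, p_x) ≈ -83.63°.

≈ lat 76.6°N, lon 83.6°W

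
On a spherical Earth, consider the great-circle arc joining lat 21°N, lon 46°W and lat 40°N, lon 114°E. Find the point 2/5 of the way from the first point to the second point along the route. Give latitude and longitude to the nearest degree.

≈ lat 63°N, lon 18°W

Write both endpoints as unit vectors p₁, p₂ with components (cos φ cos λ, cos φ sin λ, sin φ).
The central angle between the endpoints is δ = arccos(p₁·p₂) ≈ 2.028 rad (116.2°).
Interpolate at f = 2/5 with slerp weights a = sin((1−f)δ)/sin δ ≈ 1.046, b = sin(fδ)/sin δ ≈ 0.808.
p = a·p₁ + b·p₂ ≈ (0.426, -0.136, 0.894); φ = arcsin(p_z) ≈ 63.41°, λ = atan2(p_y, p_x) ≈ -17.76°.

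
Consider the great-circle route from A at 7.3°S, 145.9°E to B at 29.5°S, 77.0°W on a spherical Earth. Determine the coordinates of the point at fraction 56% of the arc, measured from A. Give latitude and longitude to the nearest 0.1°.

Write both endpoints as unit vectors p₁, p₂ with components (cos φ cos λ, cos φ sin λ, sin φ).
The central angle between the endpoints is δ = arccos(p₁·p₂) ≈ 2.177 rad (124.7°).
Interpolate at f = 0.56 with slerp weights a = sin((1−f)δ)/sin δ ≈ 0.995, b = sin(fδ)/sin δ ≈ 1.142.
p = a·p₁ + b·p₂ ≈ (-0.594, -0.415, -0.689); φ = arcsin(p_z) ≈ -43.56°, λ = atan2(p_y, p_x) ≈ -145.04°.

≈ 43.6°S, 145.0°W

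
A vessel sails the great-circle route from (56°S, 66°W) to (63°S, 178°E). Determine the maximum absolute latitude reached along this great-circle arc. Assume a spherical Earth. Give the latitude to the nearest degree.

≈ 73°S

The great circle lies in the plane with unit normal n̂ = (p₁ × p₂)/|p₁ × p₂|.
Here n̂_z ≈ -0.293; the vertex latitude is φ_max = arccos|n̂_z| ≈ 73.0°.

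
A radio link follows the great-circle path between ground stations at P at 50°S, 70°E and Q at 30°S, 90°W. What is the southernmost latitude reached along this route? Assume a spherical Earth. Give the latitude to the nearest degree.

The great circle lies in the plane with unit normal n̂ = (p₁ × p₂)/|p₁ × p₂|.
Here n̂_z ≈ -0.192; the vertex latitude is φ_max = arccos|n̂_z| ≈ 78.9°.

≈ 79°S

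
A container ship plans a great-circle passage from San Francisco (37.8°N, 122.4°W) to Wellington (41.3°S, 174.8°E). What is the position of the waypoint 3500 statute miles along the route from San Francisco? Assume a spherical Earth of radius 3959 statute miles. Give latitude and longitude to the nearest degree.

Convert each endpoint to a unit vector on the sphere (x = cos φ cos λ, y = cos φ sin λ, z = sin φ).
The central angle between the endpoints is δ = arccos(p₁·p₂) ≈ 1.704 rad (97.7°). The total great-circle distance is δ·R ≈ 1.704 × 3959 ≈ 6748 mi, so the target fraction is f = 3500/6748 ≈ 0.519.
Interpolate at f ≈ 0.519 with slerp weights a = sin((1−f)δ)/sin δ ≈ 0.738, b = sin(fδ)/sin δ ≈ 0.780.
p = a·p₁ + b·p₂ ≈ (-0.896, -0.439, -0.063); φ = arcsin(p_z) ≈ -3.59°, λ = atan2(p_y, p_x) ≈ -153.89°.

≈ 4°S, 154°W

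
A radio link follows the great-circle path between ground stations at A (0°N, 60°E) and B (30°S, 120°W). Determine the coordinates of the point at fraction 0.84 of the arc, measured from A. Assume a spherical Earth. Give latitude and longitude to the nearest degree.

Write both endpoints as unit vectors p₁, p₂ with components (cos φ cos λ, cos φ sin λ, sin φ).
The central angle between the endpoints is δ = arccos(p₁·p₂) ≈ 2.618 rad (150.0°).
Interpolate at f = 0.84 with slerp weights a = sin((1−f)δ)/sin δ ≈ 0.813, b = sin(fδ)/sin δ ≈ 1.618.
p = a·p₁ + b·p₂ ≈ (-0.294, -0.509, -0.809); φ = arcsin(p_z) ≈ -54.00°, λ = atan2(p_y, p_x) ≈ -120.00°.

≈ (54°S, 120°W)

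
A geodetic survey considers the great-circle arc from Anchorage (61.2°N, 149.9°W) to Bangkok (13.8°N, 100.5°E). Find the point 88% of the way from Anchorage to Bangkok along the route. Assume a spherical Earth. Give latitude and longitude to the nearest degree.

≈ 23°N, 106°E

Convert each endpoint to a unit vector on the sphere (x = cos φ cos λ, y = cos φ sin λ, z = sin φ).
The central angle between the endpoints is δ = arccos(p₁·p₂) ≈ 1.519 rad (87.0°).
Interpolate at f = 0.88 with slerp weights a = sin((1−f)δ)/sin δ ≈ 0.181, b = sin(fδ)/sin δ ≈ 0.974.
p = a·p₁ + b·p₂ ≈ (-0.248, 0.886, 0.391); φ = arcsin(p_z) ≈ 23.04°, λ = atan2(p_y, p_x) ≈ 105.63°.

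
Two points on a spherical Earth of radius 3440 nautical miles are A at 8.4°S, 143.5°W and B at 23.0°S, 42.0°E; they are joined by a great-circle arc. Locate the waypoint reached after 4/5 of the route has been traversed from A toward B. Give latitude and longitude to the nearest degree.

Write both endpoints as unit vectors p₁, p₂ with components (cos φ cos λ, cos φ sin λ, sin φ).
The central angle between the endpoints is δ = arccos(p₁·p₂) ≈ 2.586 rad (148.1°).
Interpolate at f = 4/5 with slerp weights a = sin((1−f)δ)/sin δ ≈ 0.937, b = sin(fδ)/sin δ ≈ 1.665.
p = a·p₁ + b·p₂ ≈ (0.394, 0.474, -0.787); φ = arcsin(p_z) ≈ -51.94°, λ = atan2(p_y, p_x) ≈ 50.28°.

≈ 52°S, 50°E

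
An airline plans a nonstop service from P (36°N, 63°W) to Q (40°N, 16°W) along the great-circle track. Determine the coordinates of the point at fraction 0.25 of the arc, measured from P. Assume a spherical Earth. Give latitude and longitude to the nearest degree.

The haversine formula gives a central angle δ ≈ 0.643 rad (36.8°) between the endpoints.
Interpolate at f = 0.25 with slerp weights a = sin((1−f)δ)/sin δ ≈ 0.773, b = sin(fδ)/sin δ ≈ 0.267.
p = a·p₁ + b·p₂ ≈ (0.481, -0.614, 0.626); φ = arcsin(p_z) ≈ 38.77°, λ = atan2(p_y, p_x) ≈ -51.94°.

≈ (39°N, 52°W)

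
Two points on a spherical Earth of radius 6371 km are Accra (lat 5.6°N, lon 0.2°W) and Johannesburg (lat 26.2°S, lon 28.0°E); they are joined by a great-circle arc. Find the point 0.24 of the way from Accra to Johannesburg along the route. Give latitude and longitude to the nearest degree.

Write both endpoints as unit vectors p₁, p₂ with components (cos φ cos λ, cos φ sin λ, sin φ).
The central angle between the endpoints is δ = arccos(p₁·p₂) ≈ 0.732 rad (41.9°).
Interpolate at f = 0.24 with slerp weights a = sin((1−f)δ)/sin δ ≈ 0.790, b = sin(fδ)/sin δ ≈ 0.261.
p = a·p₁ + b·p₂ ≈ (0.993, 0.107, -0.038); φ = arcsin(p_z) ≈ -2.20°, λ = atan2(p_y, p_x) ≈ 6.17°.

≈ lat 2°S, lon 6°E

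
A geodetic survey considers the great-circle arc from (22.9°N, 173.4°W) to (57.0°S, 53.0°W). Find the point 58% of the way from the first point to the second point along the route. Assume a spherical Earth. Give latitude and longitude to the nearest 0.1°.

Write both endpoints as unit vectors p₁, p₂ with components (cos φ cos λ, cos φ sin λ, sin φ).
The central angle between the endpoints is δ = arccos(p₁·p₂) ≈ 2.190 rad (125.5°).
Interpolate at f = 0.58 with slerp weights a = sin((1−f)δ)/sin δ ≈ 0.977, b = sin(fδ)/sin δ ≈ 1.173.
p = a·p₁ + b·p₂ ≈ (-0.509, -0.614, -0.603); φ = arcsin(p_z) ≈ -37.12°, λ = atan2(p_y, p_x) ≈ -129.70°.

≈ (37.1°S, 129.7°W)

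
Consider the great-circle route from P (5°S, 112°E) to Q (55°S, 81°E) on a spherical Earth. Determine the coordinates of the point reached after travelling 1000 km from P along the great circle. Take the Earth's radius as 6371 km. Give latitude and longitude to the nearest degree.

Convert each endpoint to a unit vector on the sphere (x = cos φ cos λ, y = cos φ sin λ, z = sin φ).
The central angle between the endpoints is δ = arccos(p₁·p₂) ≈ 0.975 rad (55.9°). The total great-circle distance is δ·R ≈ 0.975 × 6371 ≈ 6212 km, so the target fraction is f = 1000/6212 ≈ 0.161.
Interpolate at f ≈ 0.161 with slerp weights a = sin((1−f)δ)/sin δ ≈ 0.882, b = sin(fδ)/sin δ ≈ 0.189.
p = a·p₁ + b·p₂ ≈ (-0.312, 0.921, -0.232); φ = arcsin(p_z) ≈ -13.39°, λ = atan2(p_y, p_x) ≈ 108.71°.

≈ (13°S, 109°E)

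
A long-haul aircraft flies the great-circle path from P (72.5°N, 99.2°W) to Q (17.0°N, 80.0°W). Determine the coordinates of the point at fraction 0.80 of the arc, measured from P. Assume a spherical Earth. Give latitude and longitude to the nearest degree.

≈ (28°N, 82°W)

The haversine formula gives a central angle δ ≈ 0.988 rad (56.6°) between the endpoints.
Interpolate at f = 0.80 with slerp weights a = sin((1−f)δ)/sin δ ≈ 0.235, b = sin(fδ)/sin δ ≈ 0.851.
p = a·p₁ + b·p₂ ≈ (0.130, -0.871, 0.473); φ = arcsin(p_z) ≈ 28.23°, λ = atan2(p_y, p_x) ≈ -81.51°.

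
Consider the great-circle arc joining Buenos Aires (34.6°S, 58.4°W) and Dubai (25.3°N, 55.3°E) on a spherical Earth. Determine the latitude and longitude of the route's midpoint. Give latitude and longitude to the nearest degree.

Convert each endpoint to a unit vector on the sphere (x = cos φ cos λ, y = cos φ sin λ, z = sin φ).
The central angle between the endpoints is δ = arccos(p₁·p₂) ≈ 2.143 rad (122.8°).
Interpolate at f = 1/2 with slerp weights a = sin((1−f)δ)/sin δ ≈ 1.045, b = sin(fδ)/sin δ ≈ 1.045.
p = a·p₁ + b·p₂ ≈ (0.988, 0.044, -0.147); φ = arcsin(p_z) ≈ -8.44°, λ = atan2(p_y, p_x) ≈ 2.55°.

≈ (8°S, 3°E)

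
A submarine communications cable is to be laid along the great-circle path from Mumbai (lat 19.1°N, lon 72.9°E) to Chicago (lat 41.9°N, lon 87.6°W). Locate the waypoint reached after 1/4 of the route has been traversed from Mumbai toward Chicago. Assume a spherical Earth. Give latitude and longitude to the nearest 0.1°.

Write both endpoints as unit vectors p₁, p₂ with components (cos φ cos λ, cos φ sin λ, sin φ).
The central angle between the endpoints is δ = arccos(p₁·p₂) ≈ 2.031 rad (116.4°).
Interpolate at f = 1/4 with slerp weights a = sin((1−f)δ)/sin δ ≈ 1.115, b = sin(fδ)/sin δ ≈ 0.543.
p = a·p₁ + b·p₂ ≈ (0.327, 0.603, 0.727); φ = arcsin(p_z) ≈ 46.67°, λ = atan2(p_y, p_x) ≈ 61.56°.

≈ lat 46.7°N, lon 61.6°E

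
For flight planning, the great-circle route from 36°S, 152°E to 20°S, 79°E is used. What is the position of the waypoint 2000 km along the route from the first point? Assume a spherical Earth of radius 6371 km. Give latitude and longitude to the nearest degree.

≈ 36°S, 130°E

From cos δ = sin φ₁ sin φ₂ + cos φ₁ cos φ₂ cos Δλ, the central angle is δ ≈ 1.134 rad (65.0°). The total great-circle distance is δ·R ≈ 1.134 × 6371 ≈ 7223 km, so the target fraction is f = 2000/7223 ≈ 0.277.
Interpolate at f ≈ 0.277 with slerp weights a = sin((1−f)δ)/sin δ ≈ 0.807, b = sin(fδ)/sin δ ≈ 0.341.
p = a·p₁ + b·p₂ ≈ (-0.515, 0.621, -0.591); φ = arcsin(p_z) ≈ -36.22°, λ = atan2(p_y, p_x) ≈ 129.69°.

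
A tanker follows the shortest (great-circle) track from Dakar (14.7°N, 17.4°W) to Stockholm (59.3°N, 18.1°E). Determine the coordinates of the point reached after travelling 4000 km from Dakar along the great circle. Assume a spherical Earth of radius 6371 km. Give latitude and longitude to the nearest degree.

≈ 47°N, 2°E

The haversine formula gives a central angle δ ≈ 0.902 rad (51.7°) between the endpoints. The total great-circle distance is δ·R ≈ 0.902 × 6371 ≈ 5745 km, so the target fraction is f = 4000/5745 ≈ 0.696.
Interpolate at f ≈ 0.696 with slerp weights a = sin((1−f)δ)/sin δ ≈ 0.345, b = sin(fδ)/sin δ ≈ 0.749.
p = a·p₁ + b·p₂ ≈ (0.682, 0.019, 0.731); φ = arcsin(p_z) ≈ 47.00°, λ = atan2(p_y, p_x) ≈ 1.60°.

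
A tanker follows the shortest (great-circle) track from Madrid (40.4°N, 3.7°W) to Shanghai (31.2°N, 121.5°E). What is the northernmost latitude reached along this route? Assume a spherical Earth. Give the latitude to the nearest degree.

The great circle lies in the plane with unit normal n̂ = (p₁ × p₂)/|p₁ × p₂|.
Here n̂_z ≈ +0.533; the vertex latitude is φ_max = arccos|n̂_z| ≈ 57.8°.
Check via Clairaut: cos φ_max = |cos φ₁| · sin C = cos(40.4°)·sin(44.4°) ≈ 0.533, again giving ≈ 57.8°.

≈ 58°N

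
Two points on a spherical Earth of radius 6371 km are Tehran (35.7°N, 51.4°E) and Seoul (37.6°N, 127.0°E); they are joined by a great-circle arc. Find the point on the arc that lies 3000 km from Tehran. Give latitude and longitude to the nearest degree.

Convert each endpoint to a unit vector on the sphere (x = cos φ cos λ, y = cos φ sin λ, z = sin φ).
The central angle between the endpoints is δ = arccos(p₁·p₂) ≈ 1.029 rad (58.9°). The total great-circle distance is δ·R ≈ 1.029 × 6371 ≈ 6553 km, so the target fraction is f = 3000/6553 ≈ 0.458.
Interpolate at f ≈ 0.458 with slerp weights a = sin((1−f)δ)/sin δ ≈ 0.618, b = sin(fδ)/sin δ ≈ 0.530.
p = a·p₁ + b·p₂ ≈ (0.060, 0.727, 0.684); φ = arcsin(p_z) ≈ 43.13°, λ = atan2(p_y, p_x) ≈ 85.25°.

≈ 43°N, 85°E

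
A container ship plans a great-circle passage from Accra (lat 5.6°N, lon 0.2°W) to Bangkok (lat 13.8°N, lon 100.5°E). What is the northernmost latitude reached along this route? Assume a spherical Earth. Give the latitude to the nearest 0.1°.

≈ 16.0°N

The great circle lies in the plane with unit normal n̂ = (p₁ × p₂)/|p₁ × p₂|.
Here n̂_z ≈ +0.961; the vertex latitude is φ_max = arccos|n̂_z| ≈ 16.0°.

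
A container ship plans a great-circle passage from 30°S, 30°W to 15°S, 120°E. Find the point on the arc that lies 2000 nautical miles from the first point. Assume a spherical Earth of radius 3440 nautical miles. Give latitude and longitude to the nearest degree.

Convert each endpoint to a unit vector on the sphere (x = cos φ cos λ, y = cos φ sin λ, z = sin φ).
The central angle between the endpoints is δ = arccos(p₁·p₂) ≈ 2.208 rad (126.5°). The total great-circle distance is δ·R ≈ 2.208 × 3440 ≈ 7596 nmi, so the target fraction is f = 2000/7596 ≈ 0.263.
Interpolate at f ≈ 0.263 with slerp weights a = sin((1−f)δ)/sin δ ≈ 1.242, b = sin(fδ)/sin δ ≈ 0.683.
p = a·p₁ + b·p₂ ≈ (0.602, 0.034, -0.798); φ = arcsin(p_z) ≈ -52.94°, λ = atan2(p_y, p_x) ≈ 3.20°.

≈ 53°S, 3°E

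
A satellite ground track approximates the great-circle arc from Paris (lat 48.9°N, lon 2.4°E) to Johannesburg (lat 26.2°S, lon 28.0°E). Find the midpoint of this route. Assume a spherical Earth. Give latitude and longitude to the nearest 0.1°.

≈ lat 11.6°N, lon 17.2°E

The haversine formula gives a central angle δ ≈ 1.370 rad (78.5°) between the endpoints.
Interpolate at f = 1/2 with slerp weights a = sin((1−f)δ)/sin δ ≈ 0.646, b = sin(fδ)/sin δ ≈ 0.646.
p = a·p₁ + b·p₂ ≈ (0.936, 0.290, 0.201); φ = arcsin(p_z) ≈ 11.62°, λ = atan2(p_y, p_x) ≈ 17.21°.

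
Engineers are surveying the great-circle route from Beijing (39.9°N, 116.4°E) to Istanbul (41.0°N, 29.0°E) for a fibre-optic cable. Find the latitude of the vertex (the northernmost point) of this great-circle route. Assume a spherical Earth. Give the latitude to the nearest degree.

≈ 50°N

The great circle lies in the plane with unit normal n̂ = (p₁ × p₂)/|p₁ × p₂|.
Here n̂_z ≈ -0.647; the vertex latitude is φ_max = arccos|n̂_z| ≈ 49.7°.
Check via Clairaut: cos φ_max = |cos φ₁| · sin C = cos(39.9°)·sin(57.4°) ≈ 0.647, again giving ≈ 49.7°.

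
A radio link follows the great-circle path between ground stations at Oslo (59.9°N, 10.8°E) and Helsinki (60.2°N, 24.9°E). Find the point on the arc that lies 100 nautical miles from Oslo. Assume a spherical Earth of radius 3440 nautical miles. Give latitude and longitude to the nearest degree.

≈ 60°N, 14°E

Convert each endpoint to a unit vector on the sphere (x = cos φ cos λ, y = cos φ sin λ, z = sin φ).
The central angle between the endpoints is δ = arccos(p₁·p₂) ≈ 0.123 rad (7.0°). The total great-circle distance is δ·R ≈ 0.123 × 3440 ≈ 422 nmi, so the target fraction is f = 100/422 ≈ 0.237.
Interpolate at f ≈ 0.237 with slerp weights a = sin((1−f)δ)/sin δ ≈ 0.764, b = sin(fδ)/sin δ ≈ 0.237.
p = a·p₁ + b·p₂ ≈ (0.483, 0.121, 0.867); φ = arcsin(p_z) ≈ 60.11°, λ = atan2(p_y, p_x) ≈ 14.11°.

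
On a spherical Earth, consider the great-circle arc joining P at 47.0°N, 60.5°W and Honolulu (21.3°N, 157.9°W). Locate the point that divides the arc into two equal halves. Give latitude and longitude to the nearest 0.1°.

Convert each endpoint to a unit vector on the sphere (x = cos φ cos λ, y = cos φ sin λ, z = sin φ).
The central angle between the endpoints is δ = arccos(p₁·p₂) ≈ 1.386 rad (79.4°).
Interpolate at f = 1/2 with slerp weights a = sin((1−f)δ)/sin δ ≈ 0.650, b = sin(fδ)/sin δ ≈ 0.650.
p = a·p₁ + b·p₂ ≈ (-0.343, -0.614, 0.711); φ = arcsin(p_z) ≈ 45.35°, λ = atan2(p_y, p_x) ≈ -119.19°.

≈ 45.3°N, 119.2°W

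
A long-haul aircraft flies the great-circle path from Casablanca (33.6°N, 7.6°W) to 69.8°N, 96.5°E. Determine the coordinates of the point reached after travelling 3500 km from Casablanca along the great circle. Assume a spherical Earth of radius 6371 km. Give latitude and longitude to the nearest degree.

≈ 61°N, 16°E

Write both endpoints as unit vectors p₁, p₂ with components (cos φ cos λ, cos φ sin λ, sin φ).
The central angle between the endpoints is δ = arccos(p₁·p₂) ≈ 1.105 rad (63.3°). The total great-circle distance is δ·R ≈ 1.105 × 6371 ≈ 7039 km, so the target fraction is f = 3500/7039 ≈ 0.497.
Interpolate at f ≈ 0.497 with slerp weights a = sin((1−f)δ)/sin δ ≈ 0.590, b = sin(fδ)/sin δ ≈ 0.584.
p = a·p₁ + b·p₂ ≈ (0.464, 0.135, 0.875); φ = arcsin(p_z) ≈ 61.06°, λ = atan2(p_y, p_x) ≈ 16.26°.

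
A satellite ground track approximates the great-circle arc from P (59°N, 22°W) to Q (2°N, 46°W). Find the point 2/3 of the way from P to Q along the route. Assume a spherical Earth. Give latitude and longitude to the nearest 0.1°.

≈ (21.4°N, 40.9°W)

Write both endpoints as unit vectors p₁, p₂ with components (cos φ cos λ, cos φ sin λ, sin φ).
The central angle between the endpoints is δ = arccos(p₁·p₂) ≈ 1.047 rad (60.0°).
Interpolate at f = 2/3 with slerp weights a = sin((1−f)δ)/sin δ ≈ 0.395, b = sin(fδ)/sin δ ≈ 0.742.
p = a·p₁ + b·p₂ ≈ (0.704, -0.610, 0.364); φ = arcsin(p_z) ≈ 21.37°, λ = atan2(p_y, p_x) ≈ -40.90°.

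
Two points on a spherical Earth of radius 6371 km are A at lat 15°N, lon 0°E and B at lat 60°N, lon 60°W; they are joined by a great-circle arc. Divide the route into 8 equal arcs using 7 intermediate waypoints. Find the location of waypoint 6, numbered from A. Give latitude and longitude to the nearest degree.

≈ lat 52°N, lon 36°W

The haversine formula gives a central angle δ ≈ 1.086 rad (62.2°) between the endpoints.
Interpolate at f = 6/8 with slerp weights a = sin((1−f)δ)/sin δ ≈ 0.303, b = sin(fδ)/sin δ ≈ 0.822.
p = a·p₁ + b·p₂ ≈ (0.498, -0.356, 0.790); φ = arcsin(p_z) ≈ 52.23°, λ = atan2(p_y, p_x) ≈ -35.54°.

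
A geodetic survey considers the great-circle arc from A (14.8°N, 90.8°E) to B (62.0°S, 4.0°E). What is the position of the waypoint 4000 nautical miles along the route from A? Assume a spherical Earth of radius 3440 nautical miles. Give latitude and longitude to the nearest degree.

≈ (43°S, 54°E)

From cos δ = sin φ₁ sin φ₂ + cos φ₁ cos φ₂ cos Δλ, the central angle is δ ≈ 1.772 rad (101.5°). The total great-circle distance is δ·R ≈ 1.772 × 3440 ≈ 6097 nmi, so the target fraction is f = 4000/6097 ≈ 0.656.
Interpolate at f ≈ 0.656 with slerp weights a = sin((1−f)δ)/sin δ ≈ 0.584, b = sin(fδ)/sin δ ≈ 0.937.
p = a·p₁ + b·p₂ ≈ (0.431, 0.596, -0.678); φ = arcsin(p_z) ≈ -42.68°, λ = atan2(p_y, p_x) ≈ 54.12°.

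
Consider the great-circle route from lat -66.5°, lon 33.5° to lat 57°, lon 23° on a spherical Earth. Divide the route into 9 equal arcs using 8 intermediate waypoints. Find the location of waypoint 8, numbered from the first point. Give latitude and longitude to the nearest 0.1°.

≈ lat 43.3°, lon 24.6°

Convert each endpoint to a unit vector on the sphere (x = cos φ cos λ, y = cos φ sin λ, z = sin φ).
The central angle between the endpoints is δ = arccos(p₁·p₂) ≈ 2.160 rad (123.8°).
Interpolate at f = 8/9 with slerp weights a = sin((1−f)δ)/sin δ ≈ 0.286, b = sin(fδ)/sin δ ≈ 1.130.
p = a·p₁ + b·p₂ ≈ (0.662, 0.303, 0.686); φ = arcsin(p_z) ≈ 43.29°, λ = atan2(p_y, p_x) ≈ 24.64°.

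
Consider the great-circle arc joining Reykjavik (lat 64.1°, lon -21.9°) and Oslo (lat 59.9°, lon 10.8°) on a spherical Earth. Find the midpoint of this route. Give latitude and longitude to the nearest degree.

Write both endpoints as unit vectors p₁, p₂ with components (cos φ cos λ, cos φ sin λ, sin φ).
The central angle between the endpoints is δ = arccos(p₁·p₂) ≈ 0.274 rad (15.7°).
Interpolate at f = 1/2 with slerp weights a = sin((1−f)δ)/sin δ ≈ 0.505, b = sin(fδ)/sin δ ≈ 0.505.
p = a·p₁ + b·p₂ ≈ (0.453, -0.035, 0.891); φ = arcsin(p_z) ≈ 62.96°, λ = atan2(p_y, p_x) ≈ -4.39°.

≈ lat 63°, lon -4°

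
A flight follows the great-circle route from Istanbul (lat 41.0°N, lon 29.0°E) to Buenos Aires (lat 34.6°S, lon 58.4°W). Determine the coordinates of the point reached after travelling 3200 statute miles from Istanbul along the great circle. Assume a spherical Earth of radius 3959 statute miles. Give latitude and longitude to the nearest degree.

≈ lat 11°N, lon 11°W

The haversine formula gives a central angle δ ≈ 1.922 rad (110.1°) between the endpoints. The total great-circle distance is δ·R ≈ 1.922 × 3959 ≈ 7611 mi, so the target fraction is f = 3200/7611 ≈ 0.420.
Interpolate at f ≈ 0.420 with slerp weights a = sin((1−f)δ)/sin δ ≈ 0.956, b = sin(fδ)/sin δ ≈ 0.770.
p = a·p₁ + b·p₂ ≈ (0.963, -0.190, 0.190); φ = arcsin(p_z) ≈ 10.94°, λ = atan2(p_y, p_x) ≈ -11.17°.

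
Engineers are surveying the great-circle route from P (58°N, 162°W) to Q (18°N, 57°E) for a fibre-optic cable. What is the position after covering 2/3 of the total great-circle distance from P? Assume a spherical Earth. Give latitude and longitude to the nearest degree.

≈ (48°N, 73°E)

Convert each endpoint to a unit vector on the sphere (x = cos φ cos λ, y = cos φ sin λ, z = sin φ).
The central angle between the endpoints is δ = arccos(p₁·p₂) ≈ 1.701 rad (97.4°).
Interpolate at f = 2/3 with slerp weights a = sin((1−f)δ)/sin δ ≈ 0.542, b = sin(fδ)/sin δ ≈ 0.914.
p = a·p₁ + b·p₂ ≈ (0.200, 0.640, 0.742); φ = arcsin(p_z) ≈ 47.87°, λ = atan2(p_y, p_x) ≈ 72.62°.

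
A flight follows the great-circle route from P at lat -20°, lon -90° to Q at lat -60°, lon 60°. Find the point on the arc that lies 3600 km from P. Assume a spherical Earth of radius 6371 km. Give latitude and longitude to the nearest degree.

Write both endpoints as unit vectors p₁, p₂ with components (cos φ cos λ, cos φ sin λ, sin φ).
The central angle between the endpoints is δ = arccos(p₁·p₂) ≈ 1.682 rad (96.4°). The total great-circle distance is δ·R ≈ 1.682 × 6371 ≈ 10714 km, so the target fraction is f = 3600/10714 ≈ 0.336.
Interpolate at f ≈ 0.336 with slerp weights a = sin((1−f)δ)/sin δ ≈ 0.904, b = sin(fδ)/sin δ ≈ 0.539.
p = a·p₁ + b·p₂ ≈ (0.135, -0.616, -0.776); φ = arcsin(p_z) ≈ -50.88°, λ = atan2(p_y, p_x) ≈ -77.67°.

≈ lat -51°, lon -78°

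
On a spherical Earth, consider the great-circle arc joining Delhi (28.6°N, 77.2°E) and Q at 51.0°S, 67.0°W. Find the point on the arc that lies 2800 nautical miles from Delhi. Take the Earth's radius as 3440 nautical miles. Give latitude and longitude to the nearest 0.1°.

≈ 9.2°S, 48.9°E

Convert each endpoint to a unit vector on the sphere (x = cos φ cos λ, y = cos φ sin λ, z = sin φ).
The central angle between the endpoints is δ = arccos(p₁·p₂) ≈ 2.532 rad (145.1°). The total great-circle distance is δ·R ≈ 2.532 × 3440 ≈ 8712 nmi, so the target fraction is f = 2800/8712 ≈ 0.321.
Interpolate at f ≈ 0.321 with slerp weights a = sin((1−f)δ)/sin δ ≈ 1.729, b = sin(fδ)/sin δ ≈ 1.271.
p = a·p₁ + b·p₂ ≈ (0.649, 0.744, -0.160); φ = arcsin(p_z) ≈ -9.20°, λ = atan2(p_y, p_x) ≈ 48.91°.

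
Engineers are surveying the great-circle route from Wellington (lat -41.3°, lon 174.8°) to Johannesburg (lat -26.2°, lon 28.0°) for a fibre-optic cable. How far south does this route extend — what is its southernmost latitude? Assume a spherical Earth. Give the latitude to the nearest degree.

The great circle lies in the plane with unit normal n̂ = (p₁ × p₂)/|p₁ × p₂|.
Here n̂_z ≈ -0.384; the vertex latitude is φ_max = arccos|n̂_z| ≈ 67.4°.
Check via Clairaut: cos φ_max = |cos φ₁| · sin C = cos(41.3°)·sin(149.3°) ≈ 0.384, again giving ≈ 67.4°.

≈ -67°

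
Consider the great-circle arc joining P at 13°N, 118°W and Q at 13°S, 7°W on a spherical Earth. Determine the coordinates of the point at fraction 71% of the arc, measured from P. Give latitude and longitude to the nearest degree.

The haversine formula gives a central angle δ ≈ 1.972 rad (113.0°) between the endpoints.
Interpolate at f = 0.71 with slerp weights a = sin((1−f)δ)/sin δ ≈ 0.588, b = sin(fδ)/sin δ ≈ 1.071.
p = a·p₁ + b·p₂ ≈ (0.766, -0.633, -0.109); φ = arcsin(p_z) ≈ -6.23°, λ = atan2(p_y, p_x) ≈ -39.56°.

≈ 6°S, 40°W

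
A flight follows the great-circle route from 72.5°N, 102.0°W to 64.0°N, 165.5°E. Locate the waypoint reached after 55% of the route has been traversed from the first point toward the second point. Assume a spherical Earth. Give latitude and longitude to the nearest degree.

≈ 74°N, 164°W

Write both endpoints as unit vectors p₁, p₂ with components (cos φ cos λ, cos φ sin λ, sin φ).
The central angle between the endpoints is δ = arccos(p₁·p₂) ≈ 0.552 rad (31.6°).
Interpolate at f = 0.55 with slerp weights a = sin((1−f)δ)/sin δ ≈ 0.469, b = sin(fδ)/sin δ ≈ 0.570.
p = a·p₁ + b·p₂ ≈ (-0.271, -0.075, 0.960); φ = arcsin(p_z) ≈ 73.65°, λ = atan2(p_y, p_x) ≈ -164.48°.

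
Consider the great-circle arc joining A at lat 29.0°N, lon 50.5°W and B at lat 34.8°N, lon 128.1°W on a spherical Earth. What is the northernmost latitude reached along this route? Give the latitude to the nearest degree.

The great circle lies in the plane with unit normal n̂ = (p₁ × p₂)/|p₁ × p₂|.
Here n̂_z ≈ -0.777; the vertex latitude is φ_max = arccos|n̂_z| ≈ 39.0°.
Check via Clairaut: cos φ_max = |cos φ₁| · sin C = cos(29.0°)·sin(62.7°) ≈ 0.777, again giving ≈ 39.0°.

≈ 39°N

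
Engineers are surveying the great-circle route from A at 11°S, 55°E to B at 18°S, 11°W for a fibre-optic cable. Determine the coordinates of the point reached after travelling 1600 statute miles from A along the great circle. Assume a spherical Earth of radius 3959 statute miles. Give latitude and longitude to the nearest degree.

≈ 16°S, 32°E

Convert each endpoint to a unit vector on the sphere (x = cos φ cos λ, y = cos φ sin λ, z = sin φ).
The central angle between the endpoints is δ = arccos(p₁·p₂) ≈ 1.117 rad (64.0°). The total great-circle distance is δ·R ≈ 1.117 × 3959 ≈ 4421 mi, so the target fraction is f = 1600/4421 ≈ 0.362.
Interpolate at f ≈ 0.362 with slerp weights a = sin((1−f)δ)/sin δ ≈ 0.727, b = sin(fδ)/sin δ ≈ 0.438.
p = a·p₁ + b·p₂ ≈ (0.818, 0.506, -0.274); φ = arcsin(p_z) ≈ -15.90°, λ = atan2(p_y, p_x) ≈ 31.71°.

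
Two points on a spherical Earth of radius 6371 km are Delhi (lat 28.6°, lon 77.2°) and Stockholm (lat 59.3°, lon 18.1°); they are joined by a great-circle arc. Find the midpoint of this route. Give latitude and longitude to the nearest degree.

≈ lat 48°, lon 56°

Convert each endpoint to a unit vector on the sphere (x = cos φ cos λ, y = cos φ sin λ, z = sin φ).
The central angle between the endpoints is δ = arccos(p₁·p₂) ≈ 0.874 rad (50.1°).
Interpolate at f = 1/2 with slerp weights a = sin((1−f)δ)/sin δ ≈ 0.552, b = sin(fδ)/sin δ ≈ 0.552.
p = a·p₁ + b·p₂ ≈ (0.375, 0.560, 0.739); φ = arcsin(p_z) ≈ 47.62°, λ = atan2(p_y, p_x) ≈ 56.18°.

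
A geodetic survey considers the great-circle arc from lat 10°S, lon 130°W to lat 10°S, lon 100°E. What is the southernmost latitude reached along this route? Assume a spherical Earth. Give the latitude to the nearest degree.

≈ 23°S

The great circle lies in the plane with unit normal n̂ = (p₁ × p₂)/|p₁ × p₂|.
Here n̂_z ≈ -0.923; the vertex latitude is φ_max = arccos|n̂_z| ≈ 22.6°.
Check via Clairaut: cos φ_max = |cos φ₁| · sin C = cos(10.0°)·sin(110.4°) ≈ 0.923, again giving ≈ 22.6°.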